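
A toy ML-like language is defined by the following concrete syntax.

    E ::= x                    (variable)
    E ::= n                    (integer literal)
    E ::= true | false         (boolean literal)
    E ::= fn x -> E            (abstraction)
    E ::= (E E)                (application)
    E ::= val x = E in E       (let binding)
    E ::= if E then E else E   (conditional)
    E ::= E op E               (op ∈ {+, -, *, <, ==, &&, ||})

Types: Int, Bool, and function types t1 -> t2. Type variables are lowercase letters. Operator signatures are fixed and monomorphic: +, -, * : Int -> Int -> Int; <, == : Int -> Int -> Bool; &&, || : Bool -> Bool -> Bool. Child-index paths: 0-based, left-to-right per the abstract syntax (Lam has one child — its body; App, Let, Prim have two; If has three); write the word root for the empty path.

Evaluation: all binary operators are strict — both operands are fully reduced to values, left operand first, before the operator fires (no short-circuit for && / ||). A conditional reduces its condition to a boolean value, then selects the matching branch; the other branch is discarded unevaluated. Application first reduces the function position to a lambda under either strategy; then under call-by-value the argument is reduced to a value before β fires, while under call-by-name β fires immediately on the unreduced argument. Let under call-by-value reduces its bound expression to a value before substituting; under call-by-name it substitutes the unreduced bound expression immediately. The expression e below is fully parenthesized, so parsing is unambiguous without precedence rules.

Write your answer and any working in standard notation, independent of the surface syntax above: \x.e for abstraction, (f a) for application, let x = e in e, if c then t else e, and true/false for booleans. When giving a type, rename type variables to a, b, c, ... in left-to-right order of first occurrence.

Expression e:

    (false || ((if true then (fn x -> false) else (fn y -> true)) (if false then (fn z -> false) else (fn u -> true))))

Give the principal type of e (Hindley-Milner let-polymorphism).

Trace:
  unify Bool ~ Bool
  unify Bool ~ Bool
\x._ : a -> Bool
\y._ : b -> Bool
  unify a -> Bool ~ b -> Bool
  unify a ~ b
  unify Bool ~ Bool
  unify Bool ~ Bool
\z._ : c -> Bool
\u._ : d -> Bool
  unify c -> Bool ~ d -> Bool
  unify c ~ d
  unify Bool ~ Bool
  unify b -> Bool ~ (d -> Bool) -> e
  unify b ~ d -> Bool
  unify Bool ~ e
_ _ : Bool
  unify Bool ~ Bool

Answer: Bool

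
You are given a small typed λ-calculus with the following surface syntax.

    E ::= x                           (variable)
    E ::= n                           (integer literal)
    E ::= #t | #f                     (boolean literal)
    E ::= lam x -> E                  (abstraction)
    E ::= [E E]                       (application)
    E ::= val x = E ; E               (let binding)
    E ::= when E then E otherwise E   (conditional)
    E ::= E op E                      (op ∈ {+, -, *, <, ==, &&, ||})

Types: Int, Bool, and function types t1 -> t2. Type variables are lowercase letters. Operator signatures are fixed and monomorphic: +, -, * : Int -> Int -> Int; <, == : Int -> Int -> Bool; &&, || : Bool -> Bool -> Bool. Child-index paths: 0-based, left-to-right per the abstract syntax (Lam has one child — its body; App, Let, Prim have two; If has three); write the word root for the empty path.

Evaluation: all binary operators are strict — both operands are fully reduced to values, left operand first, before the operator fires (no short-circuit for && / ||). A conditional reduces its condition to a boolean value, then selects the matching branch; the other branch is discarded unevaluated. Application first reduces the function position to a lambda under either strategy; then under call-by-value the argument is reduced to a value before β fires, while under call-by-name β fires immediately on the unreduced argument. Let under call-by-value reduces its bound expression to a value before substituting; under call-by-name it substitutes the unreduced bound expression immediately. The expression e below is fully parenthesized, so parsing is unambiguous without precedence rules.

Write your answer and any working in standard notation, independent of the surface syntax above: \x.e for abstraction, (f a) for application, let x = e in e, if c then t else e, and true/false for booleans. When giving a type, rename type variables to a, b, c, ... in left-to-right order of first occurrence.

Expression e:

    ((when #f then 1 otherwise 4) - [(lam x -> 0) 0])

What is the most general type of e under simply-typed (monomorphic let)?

Answer: Int

Derivation:
  unify Bool ~ Bool
  unify Int ~ Int
  unify Int ~ Int
\x._ : a -> Int
  unify a -> Int ~ Int -> b
  unify a ~ Int
  unify Int ~ b
_ _ : Int
  unify Int ~ Int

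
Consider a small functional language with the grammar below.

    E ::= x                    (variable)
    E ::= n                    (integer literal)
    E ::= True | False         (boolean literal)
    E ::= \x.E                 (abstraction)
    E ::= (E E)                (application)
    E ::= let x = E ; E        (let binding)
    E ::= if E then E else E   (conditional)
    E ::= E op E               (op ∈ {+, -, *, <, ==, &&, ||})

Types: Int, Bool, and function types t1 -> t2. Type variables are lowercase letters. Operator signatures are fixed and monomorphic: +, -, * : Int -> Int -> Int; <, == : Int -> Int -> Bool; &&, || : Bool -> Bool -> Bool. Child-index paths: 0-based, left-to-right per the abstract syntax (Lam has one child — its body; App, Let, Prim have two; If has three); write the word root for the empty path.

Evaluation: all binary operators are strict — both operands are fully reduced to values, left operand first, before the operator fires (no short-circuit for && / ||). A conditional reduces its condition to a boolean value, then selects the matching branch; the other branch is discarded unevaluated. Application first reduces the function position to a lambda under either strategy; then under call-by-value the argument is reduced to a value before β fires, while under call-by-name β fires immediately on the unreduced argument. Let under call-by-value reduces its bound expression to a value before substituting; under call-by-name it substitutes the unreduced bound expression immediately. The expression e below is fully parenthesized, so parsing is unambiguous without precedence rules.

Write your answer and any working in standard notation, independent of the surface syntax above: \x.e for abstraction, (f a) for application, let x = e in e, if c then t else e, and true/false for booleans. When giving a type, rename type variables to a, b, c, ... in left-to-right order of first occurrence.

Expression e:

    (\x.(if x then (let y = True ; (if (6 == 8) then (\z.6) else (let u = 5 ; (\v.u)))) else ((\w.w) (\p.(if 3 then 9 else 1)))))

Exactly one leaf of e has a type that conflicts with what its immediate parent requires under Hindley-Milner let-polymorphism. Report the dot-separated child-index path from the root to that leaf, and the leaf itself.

Working:
x : a
  unify a ~ Bool
let y : Bool
  unify Int ~ Int
  unify Int ~ Int
  unify Bool ~ Bool
\z._ : b -> Int
let u : Int
u : Int
\v._ : c -> Int
  unify b -> Int ~ c -> Int
  unify b ~ c
  unify Int ~ Int
w : d
\w._ : d -> d
  unify Int ~ Bool
  FAIL: mismatch Int ~ Bool

Answer: 0.2.1.0.0 : 3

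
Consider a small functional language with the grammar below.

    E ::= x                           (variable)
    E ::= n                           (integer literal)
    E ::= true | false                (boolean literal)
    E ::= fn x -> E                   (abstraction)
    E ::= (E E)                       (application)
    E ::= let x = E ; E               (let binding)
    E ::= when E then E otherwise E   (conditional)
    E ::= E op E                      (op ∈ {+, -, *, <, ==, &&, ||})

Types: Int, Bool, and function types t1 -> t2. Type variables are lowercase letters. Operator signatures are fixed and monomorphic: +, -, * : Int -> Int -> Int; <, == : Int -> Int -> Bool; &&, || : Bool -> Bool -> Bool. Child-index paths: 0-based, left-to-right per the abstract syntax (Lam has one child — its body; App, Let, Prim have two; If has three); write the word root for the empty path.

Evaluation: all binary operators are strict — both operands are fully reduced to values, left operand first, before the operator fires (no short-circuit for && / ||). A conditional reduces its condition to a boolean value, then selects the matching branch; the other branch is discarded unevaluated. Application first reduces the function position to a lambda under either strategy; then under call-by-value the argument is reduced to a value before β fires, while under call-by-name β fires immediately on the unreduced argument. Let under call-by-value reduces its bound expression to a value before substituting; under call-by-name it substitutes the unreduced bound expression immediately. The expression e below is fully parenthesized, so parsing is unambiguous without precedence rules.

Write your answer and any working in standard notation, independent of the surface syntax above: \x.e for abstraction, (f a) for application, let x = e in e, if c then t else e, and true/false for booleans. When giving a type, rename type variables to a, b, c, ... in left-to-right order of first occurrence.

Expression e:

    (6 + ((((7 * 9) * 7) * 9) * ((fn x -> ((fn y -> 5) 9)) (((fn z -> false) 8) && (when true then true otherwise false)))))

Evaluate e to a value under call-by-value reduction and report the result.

Answer: 19851

Derivation:
step 0: (6 + ((((7 * 9) * 7) * 9) * ((\x.((\y.5) 9)) (((\z.false) 8) && (if true then true else false)))))
step 1: [delta@1.0.0.0] (6 + (((63 * 7) * 9) * ((\x.((\y.5) 9)) (((\z.false) 8) && (if true then true else false)))))
step 2: [delta@1.0.0] (6 + ((441 * 9) * ((\x.((\y.5) 9)) (((\z.false) 8) && (if true then true else false)))))
step 3: [delta@1.0] (6 + (3969 * ((\x.((\y.5) 9)) (((\z.false) 8) && (if true then true else false)))))
step 4: [beta@1.1.1.0] (6 + (3969 * ((\x.((\y.5) 9)) (false && (if true then true else false)))))
step 5: [if@1.1.1.1] (6 + (3969 * ((\x.((\y.5) 9)) (false && true))))
step 6: [delta@1.1.1] (6 + (3969 * ((\x.((\y.5) 9)) false)))
step 7: [beta@1.1] (6 + (3969 * ((\y.5) 9)))
step 8: [beta@1.1] (6 + (3969 * 5))
step 9: [delta@1] (6 + 19845)
step 10: [delta@root] 19851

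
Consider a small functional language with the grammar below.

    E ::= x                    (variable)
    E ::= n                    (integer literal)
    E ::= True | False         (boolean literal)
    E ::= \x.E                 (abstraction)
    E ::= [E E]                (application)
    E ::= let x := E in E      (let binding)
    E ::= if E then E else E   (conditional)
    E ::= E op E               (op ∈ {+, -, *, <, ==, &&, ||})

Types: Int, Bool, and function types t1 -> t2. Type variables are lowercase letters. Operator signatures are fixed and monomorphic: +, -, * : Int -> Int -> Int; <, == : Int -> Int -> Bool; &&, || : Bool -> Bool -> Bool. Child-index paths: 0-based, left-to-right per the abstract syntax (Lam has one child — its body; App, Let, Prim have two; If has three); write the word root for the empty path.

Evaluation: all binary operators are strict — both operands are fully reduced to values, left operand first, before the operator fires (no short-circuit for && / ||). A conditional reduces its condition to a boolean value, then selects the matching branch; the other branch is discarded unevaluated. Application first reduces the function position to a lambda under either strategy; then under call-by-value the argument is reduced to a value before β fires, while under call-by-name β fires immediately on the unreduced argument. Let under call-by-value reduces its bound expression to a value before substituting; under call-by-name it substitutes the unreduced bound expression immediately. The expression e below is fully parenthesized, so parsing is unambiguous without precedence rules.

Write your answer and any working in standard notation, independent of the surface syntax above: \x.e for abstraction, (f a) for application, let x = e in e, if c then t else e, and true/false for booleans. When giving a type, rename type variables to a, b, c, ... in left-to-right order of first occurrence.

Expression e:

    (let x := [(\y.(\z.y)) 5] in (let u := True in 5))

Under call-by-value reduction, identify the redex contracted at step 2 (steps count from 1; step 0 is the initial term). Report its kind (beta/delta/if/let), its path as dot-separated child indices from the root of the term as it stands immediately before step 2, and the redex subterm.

Answer: let at root : (let x = (\z.5) in (let u = true in 5))

Working:
step 0: (let x = ((\y.(\z.y)) 5) in (let u = true in 5))
step 1: [beta@0] (let x = (\z.5) in (let u = true in 5))
step 2: [let@root] (let u = true in 5)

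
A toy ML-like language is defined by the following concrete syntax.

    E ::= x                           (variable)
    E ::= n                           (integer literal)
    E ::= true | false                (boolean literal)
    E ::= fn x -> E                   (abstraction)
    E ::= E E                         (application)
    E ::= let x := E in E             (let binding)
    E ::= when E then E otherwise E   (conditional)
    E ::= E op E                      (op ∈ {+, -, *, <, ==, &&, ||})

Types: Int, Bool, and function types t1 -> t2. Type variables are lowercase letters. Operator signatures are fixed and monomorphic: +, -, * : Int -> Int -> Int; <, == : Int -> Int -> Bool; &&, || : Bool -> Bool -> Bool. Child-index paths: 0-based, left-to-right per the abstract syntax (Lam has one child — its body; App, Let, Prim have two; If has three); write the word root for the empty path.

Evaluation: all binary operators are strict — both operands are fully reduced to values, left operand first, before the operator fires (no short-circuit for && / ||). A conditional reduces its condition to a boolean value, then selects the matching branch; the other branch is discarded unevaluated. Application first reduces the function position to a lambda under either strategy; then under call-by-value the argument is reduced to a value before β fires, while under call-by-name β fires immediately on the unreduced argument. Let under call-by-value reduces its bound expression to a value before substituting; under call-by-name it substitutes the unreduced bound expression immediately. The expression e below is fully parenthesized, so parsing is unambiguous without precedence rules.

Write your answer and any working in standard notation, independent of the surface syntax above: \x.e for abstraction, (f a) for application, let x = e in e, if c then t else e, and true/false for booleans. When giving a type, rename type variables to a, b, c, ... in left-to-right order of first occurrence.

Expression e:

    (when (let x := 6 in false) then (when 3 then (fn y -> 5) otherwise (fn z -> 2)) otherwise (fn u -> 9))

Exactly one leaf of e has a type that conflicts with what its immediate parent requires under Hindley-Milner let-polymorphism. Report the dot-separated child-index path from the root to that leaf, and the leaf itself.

Trace:
let x : Int
  unify Bool ~ Bool
  unify Int ~ Bool
  FAIL: mismatch Int ~ Bool

Answer: 1.0 : 3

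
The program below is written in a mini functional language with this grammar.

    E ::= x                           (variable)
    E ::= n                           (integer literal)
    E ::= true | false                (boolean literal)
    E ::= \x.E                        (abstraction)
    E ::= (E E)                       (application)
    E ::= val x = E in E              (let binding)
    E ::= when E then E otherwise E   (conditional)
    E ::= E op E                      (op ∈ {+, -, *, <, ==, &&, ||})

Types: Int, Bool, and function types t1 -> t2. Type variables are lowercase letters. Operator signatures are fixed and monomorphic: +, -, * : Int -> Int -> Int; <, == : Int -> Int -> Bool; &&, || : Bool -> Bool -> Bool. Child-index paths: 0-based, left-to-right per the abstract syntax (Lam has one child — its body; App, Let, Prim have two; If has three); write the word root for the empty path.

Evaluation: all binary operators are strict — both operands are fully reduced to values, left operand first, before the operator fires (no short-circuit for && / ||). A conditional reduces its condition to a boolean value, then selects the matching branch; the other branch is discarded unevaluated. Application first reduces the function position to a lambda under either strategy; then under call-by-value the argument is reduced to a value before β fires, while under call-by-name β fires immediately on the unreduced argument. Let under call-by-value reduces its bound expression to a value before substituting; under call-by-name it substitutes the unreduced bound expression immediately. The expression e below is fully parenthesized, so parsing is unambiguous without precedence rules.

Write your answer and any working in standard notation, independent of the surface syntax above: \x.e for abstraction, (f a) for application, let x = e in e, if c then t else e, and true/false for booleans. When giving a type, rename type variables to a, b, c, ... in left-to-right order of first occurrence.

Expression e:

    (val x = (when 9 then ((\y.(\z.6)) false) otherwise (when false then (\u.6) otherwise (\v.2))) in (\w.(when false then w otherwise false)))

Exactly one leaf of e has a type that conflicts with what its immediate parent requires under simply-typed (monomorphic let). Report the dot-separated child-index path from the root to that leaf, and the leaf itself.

Answer: 0.0 : 9

Derivation:
  unify Int ~ Bool
  FAIL: mismatch Int ~ Bool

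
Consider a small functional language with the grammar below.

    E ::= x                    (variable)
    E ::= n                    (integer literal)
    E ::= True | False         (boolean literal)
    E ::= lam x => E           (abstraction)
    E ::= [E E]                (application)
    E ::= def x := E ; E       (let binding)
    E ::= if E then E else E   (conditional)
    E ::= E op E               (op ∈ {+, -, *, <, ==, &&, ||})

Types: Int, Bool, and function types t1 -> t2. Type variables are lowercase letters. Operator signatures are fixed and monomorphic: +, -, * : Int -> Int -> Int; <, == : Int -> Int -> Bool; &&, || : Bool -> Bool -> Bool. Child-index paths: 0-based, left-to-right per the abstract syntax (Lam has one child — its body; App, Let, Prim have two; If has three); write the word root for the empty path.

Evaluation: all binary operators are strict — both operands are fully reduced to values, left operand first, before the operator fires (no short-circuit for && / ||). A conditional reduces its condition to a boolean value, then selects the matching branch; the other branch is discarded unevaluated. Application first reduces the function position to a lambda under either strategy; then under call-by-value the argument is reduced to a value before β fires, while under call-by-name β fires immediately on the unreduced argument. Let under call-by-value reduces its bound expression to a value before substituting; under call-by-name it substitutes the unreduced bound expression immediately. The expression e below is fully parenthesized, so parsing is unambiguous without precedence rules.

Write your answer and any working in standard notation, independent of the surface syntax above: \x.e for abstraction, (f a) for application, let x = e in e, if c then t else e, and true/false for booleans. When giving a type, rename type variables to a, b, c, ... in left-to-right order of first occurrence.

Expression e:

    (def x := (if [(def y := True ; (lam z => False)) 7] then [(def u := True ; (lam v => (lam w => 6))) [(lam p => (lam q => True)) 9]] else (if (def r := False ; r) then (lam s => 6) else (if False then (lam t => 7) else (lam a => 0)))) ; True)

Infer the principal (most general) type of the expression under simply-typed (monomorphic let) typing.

Working:
let y : Bool
\z._ : a -> Bool
  unify a -> Bool ~ Int -> b
  unify a ~ Int
  unify Bool ~ b
_ _ : Bool
  unify Bool ~ Bool
let u : Bool
\w._ : d -> Int
\v._ : c -> d -> Int
\q._ : f -> Bool
\p._ : e -> f -> Bool
  unify e -> f -> Bool ~ Int -> g
  unify e ~ Int
  unify f -> Bool ~ g
_ _ : f -> Bool
  unify c -> d -> Int ~ (f -> Bool) -> h
  unify c ~ f -> Bool
  unify d -> Int ~ h
_ _ : d -> Int
let r : Bool
r : Bool
  unify Bool ~ Bool
\s._ : i -> Int
  unify Bool ~ Bool
\t._ : j -> Int
\a._ : k -> Int
  unify j -> Int ~ k -> Int
  unify j ~ k
  unify Int ~ Int
  unify i -> Int ~ k -> Int
  unify i ~ k
  unify Int ~ Int
  unify d -> Int ~ k -> Int
  unify d ~ k
  unify Int ~ Int
let x : k -> Int

Answer: Bool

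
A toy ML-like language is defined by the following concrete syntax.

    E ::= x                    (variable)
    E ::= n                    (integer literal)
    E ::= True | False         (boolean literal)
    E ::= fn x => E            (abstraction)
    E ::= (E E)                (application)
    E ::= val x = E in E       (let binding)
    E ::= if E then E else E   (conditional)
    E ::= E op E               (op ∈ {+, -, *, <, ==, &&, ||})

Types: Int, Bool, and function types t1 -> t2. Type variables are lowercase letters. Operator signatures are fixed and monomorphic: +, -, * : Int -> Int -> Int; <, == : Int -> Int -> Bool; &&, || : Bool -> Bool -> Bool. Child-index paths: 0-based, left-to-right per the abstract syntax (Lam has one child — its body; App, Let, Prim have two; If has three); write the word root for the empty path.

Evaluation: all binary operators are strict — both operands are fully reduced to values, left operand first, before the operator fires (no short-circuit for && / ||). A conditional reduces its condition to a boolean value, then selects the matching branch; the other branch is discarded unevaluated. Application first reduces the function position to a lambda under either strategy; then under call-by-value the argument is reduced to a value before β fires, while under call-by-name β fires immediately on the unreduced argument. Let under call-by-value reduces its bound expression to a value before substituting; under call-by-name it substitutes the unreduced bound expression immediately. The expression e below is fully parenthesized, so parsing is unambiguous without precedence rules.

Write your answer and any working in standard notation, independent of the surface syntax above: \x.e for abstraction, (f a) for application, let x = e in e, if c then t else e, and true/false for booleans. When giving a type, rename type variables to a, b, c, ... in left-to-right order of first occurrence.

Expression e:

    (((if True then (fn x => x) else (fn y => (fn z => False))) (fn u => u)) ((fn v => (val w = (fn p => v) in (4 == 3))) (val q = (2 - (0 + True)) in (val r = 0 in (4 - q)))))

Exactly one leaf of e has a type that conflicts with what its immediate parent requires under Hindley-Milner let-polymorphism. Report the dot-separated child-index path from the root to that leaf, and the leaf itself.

Answer: 1.1.0.1.1 : true

Working:
  unify Bool ~ Bool
x : a
\x._ : a -> a
\z._ : c -> Bool
\y._ : b -> c -> Bool
  unify a -> a ~ b -> c -> Bool
  unify a ~ b
  unify b ~ c -> Bool
u : d
\u._ : d -> d
  unify (c -> Bool) -> c -> Bool ~ (d -> d) -> e
  unify c -> Bool ~ d -> d
  unify c ~ d
  unify Bool ~ d
  unify Bool -> Bool ~ e
_ _ : Bool -> Bool
v : f
\p._ : g -> f
let w : forall. g -> f
  unify Int ~ Int
  unify Int ~ Int
\v._ : f -> Bool
  unify Int ~ Int
  unify Int ~ Int
  unify Bool ~ Int
  FAIL: mismatch Bool ~ Int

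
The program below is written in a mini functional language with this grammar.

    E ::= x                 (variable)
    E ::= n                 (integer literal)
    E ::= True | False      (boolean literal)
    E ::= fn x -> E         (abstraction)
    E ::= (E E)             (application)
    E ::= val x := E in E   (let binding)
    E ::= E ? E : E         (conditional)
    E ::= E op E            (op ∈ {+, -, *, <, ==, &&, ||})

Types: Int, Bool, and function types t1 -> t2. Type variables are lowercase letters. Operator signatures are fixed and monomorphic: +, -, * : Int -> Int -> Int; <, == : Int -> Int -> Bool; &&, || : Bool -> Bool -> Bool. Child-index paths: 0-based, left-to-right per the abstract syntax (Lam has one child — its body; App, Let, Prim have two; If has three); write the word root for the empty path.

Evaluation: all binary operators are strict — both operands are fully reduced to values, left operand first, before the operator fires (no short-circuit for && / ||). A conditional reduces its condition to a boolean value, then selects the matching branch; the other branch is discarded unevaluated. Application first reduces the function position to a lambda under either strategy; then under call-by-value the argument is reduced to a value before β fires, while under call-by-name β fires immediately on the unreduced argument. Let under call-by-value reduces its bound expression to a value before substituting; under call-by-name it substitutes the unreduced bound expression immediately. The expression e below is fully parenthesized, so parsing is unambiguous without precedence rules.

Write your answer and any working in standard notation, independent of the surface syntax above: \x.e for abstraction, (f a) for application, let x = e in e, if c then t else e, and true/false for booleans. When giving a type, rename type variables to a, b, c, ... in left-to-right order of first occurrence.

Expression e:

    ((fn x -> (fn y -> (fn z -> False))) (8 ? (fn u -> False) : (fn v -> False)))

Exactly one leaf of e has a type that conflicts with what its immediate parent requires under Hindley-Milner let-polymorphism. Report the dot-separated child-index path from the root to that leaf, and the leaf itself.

Answer: 1.0 : 8

Trace:
\z._ : c -> Bool
\y._ : b -> c -> Bool
\x._ : a -> b -> c -> Bool
  unify Int ~ Bool
  FAIL: mismatch Int ~ Bool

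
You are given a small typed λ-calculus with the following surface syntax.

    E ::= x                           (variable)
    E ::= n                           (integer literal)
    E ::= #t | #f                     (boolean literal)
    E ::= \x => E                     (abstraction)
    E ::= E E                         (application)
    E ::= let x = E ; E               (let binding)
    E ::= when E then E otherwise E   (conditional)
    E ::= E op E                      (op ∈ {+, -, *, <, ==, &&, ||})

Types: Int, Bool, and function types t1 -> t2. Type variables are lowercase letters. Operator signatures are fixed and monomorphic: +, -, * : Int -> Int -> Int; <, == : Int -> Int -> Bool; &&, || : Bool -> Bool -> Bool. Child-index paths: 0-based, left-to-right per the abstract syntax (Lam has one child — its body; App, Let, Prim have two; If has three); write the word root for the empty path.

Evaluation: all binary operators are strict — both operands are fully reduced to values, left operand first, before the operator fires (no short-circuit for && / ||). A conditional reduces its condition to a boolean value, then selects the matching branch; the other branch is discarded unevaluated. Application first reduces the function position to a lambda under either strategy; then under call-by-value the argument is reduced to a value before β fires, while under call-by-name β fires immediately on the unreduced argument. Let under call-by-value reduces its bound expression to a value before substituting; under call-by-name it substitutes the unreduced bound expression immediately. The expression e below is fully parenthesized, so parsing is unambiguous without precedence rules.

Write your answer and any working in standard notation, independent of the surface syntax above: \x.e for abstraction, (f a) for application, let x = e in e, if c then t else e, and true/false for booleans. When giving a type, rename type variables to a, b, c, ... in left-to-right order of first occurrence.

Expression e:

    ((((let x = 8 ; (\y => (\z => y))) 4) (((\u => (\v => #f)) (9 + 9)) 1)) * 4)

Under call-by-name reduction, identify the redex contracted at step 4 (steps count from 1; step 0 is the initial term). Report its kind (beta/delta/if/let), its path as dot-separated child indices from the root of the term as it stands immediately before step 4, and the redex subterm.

Derivation:
step 0: ((((let x = 8 in (\y.(\z.y))) 4) (((\u.(\v.false)) (9 + 9)) 1)) * 4)
step 1: [let@0.0.0] ((((\y.(\z.y)) 4) (((\u.(\v.false)) (9 + 9)) 1)) * 4)
step 2: [beta@0.0] (((\z.4) (((\u.(\v.false)) (9 + 9)) 1)) * 4)
step 3: [beta@0] (4 * 4)
step 4: [delta@root] 16

Answer: delta at root : (4 * 4)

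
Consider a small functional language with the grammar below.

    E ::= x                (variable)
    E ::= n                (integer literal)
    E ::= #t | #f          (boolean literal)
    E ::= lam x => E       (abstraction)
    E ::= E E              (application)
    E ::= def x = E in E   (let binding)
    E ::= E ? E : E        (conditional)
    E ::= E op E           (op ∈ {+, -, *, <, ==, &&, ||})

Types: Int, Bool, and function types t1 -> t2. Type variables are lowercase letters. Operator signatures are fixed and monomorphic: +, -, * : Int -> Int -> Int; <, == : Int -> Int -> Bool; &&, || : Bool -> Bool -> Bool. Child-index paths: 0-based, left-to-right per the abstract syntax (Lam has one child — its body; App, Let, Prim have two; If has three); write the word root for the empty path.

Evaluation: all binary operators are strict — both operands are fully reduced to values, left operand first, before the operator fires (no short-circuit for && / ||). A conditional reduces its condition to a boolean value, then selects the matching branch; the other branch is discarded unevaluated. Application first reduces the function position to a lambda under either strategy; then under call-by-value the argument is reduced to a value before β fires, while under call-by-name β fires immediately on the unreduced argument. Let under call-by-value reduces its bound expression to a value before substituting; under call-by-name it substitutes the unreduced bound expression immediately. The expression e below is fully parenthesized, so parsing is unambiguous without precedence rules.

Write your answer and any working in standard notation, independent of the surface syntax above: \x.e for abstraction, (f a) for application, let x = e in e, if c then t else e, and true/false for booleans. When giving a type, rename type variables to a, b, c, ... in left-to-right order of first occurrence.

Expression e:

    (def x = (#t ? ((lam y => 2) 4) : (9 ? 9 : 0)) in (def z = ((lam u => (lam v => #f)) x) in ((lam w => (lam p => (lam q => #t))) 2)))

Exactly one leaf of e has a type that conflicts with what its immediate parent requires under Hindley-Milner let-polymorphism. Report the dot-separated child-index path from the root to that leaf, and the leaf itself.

Answer: 0.2.0 : 9

Trace:
  unify Bool ~ Bool
\y._ : a -> Int
  unify a -> Int ~ Int -> b
  unify a ~ Int
  unify Int ~ b
_ _ : Int
  unify Int ~ Bool
  FAIL: mismatch Int ~ Bool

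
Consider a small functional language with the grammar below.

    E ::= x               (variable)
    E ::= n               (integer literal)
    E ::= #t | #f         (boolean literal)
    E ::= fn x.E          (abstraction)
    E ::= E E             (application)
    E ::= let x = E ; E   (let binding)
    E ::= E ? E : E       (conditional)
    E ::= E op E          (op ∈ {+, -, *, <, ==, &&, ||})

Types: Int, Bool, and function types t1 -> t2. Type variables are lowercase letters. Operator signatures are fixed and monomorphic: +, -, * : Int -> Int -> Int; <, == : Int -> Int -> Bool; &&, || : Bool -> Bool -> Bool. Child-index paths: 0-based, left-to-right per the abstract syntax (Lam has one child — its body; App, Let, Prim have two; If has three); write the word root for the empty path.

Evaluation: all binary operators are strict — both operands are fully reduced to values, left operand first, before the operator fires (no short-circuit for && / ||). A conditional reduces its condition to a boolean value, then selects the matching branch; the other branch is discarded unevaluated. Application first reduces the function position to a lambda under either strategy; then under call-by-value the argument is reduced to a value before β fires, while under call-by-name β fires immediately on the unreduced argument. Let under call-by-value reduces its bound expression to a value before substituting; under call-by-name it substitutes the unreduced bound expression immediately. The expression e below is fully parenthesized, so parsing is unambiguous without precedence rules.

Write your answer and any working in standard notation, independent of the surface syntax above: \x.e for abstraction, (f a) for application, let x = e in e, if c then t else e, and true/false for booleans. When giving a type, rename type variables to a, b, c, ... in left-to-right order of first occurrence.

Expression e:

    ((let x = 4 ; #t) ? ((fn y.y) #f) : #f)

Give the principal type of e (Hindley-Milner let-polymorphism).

Trace:
let x : Int
  unify Bool ~ Bool
y : a
\y._ : a -> a
  unify a -> a ~ Bool -> b
  unify a ~ Bool
  unify Bool ~ b
_ _ : Bool
  unify Bool ~ Bool

Answer: Bool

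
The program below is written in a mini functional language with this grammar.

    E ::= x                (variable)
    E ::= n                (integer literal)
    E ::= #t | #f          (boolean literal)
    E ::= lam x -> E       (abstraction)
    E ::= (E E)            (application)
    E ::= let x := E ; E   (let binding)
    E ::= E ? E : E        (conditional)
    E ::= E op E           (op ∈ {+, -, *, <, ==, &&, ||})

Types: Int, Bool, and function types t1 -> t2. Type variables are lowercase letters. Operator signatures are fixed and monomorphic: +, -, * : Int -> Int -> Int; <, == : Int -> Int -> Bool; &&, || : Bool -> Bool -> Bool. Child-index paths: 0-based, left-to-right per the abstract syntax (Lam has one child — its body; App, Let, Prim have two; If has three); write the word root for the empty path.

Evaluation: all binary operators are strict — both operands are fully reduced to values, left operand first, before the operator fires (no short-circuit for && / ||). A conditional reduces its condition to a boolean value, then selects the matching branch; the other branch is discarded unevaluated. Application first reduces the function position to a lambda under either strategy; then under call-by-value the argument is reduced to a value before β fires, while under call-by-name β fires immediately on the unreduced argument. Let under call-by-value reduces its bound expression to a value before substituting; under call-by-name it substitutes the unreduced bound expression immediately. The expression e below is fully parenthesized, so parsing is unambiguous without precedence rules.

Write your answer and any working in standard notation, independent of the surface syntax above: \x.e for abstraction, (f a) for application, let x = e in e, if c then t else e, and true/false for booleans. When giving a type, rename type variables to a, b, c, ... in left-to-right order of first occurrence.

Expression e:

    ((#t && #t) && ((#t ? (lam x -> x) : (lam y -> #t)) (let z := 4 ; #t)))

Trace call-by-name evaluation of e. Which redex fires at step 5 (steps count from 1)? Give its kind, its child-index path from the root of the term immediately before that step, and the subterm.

Derivation:
step 0: ((true && true) && ((if true then (\x.x) else (\y.true)) (let z = 4 in true)))
step 1: [delta@0] (true && ((if true then (\x.x) else (\y.true)) (let z = 4 in true)))
step 2: [if@1.0] (true && ((\x.x) (let z = 4 in true)))
step 3: [beta@1] (true && (let z = 4 in true))
step 4: [let@1] (true && true)
step 5: [delta@root] true

Answer: delta at root : (true && true)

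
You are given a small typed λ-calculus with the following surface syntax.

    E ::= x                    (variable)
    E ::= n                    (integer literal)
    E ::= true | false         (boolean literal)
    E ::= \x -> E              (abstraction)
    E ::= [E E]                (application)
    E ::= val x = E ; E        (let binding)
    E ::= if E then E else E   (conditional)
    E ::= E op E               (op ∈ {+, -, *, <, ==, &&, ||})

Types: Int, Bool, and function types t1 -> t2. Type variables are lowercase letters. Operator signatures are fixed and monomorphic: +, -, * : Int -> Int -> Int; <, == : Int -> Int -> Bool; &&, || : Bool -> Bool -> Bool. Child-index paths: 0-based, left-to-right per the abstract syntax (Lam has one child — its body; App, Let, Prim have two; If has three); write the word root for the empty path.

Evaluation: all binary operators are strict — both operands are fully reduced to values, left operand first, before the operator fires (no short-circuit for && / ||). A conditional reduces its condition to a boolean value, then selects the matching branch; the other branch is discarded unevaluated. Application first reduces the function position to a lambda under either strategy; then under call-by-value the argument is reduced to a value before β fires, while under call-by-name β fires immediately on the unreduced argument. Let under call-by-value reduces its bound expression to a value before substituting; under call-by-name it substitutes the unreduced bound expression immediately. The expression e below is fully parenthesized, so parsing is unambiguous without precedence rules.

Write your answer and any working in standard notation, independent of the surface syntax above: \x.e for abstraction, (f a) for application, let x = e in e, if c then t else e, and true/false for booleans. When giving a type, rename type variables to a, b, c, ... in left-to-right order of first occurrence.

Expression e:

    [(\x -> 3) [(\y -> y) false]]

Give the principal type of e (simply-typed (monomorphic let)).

Answer: Int

Working:
\x._ : a -> Int
y : b
\y._ : b -> b
  unify b -> b ~ Bool -> c
  unify b ~ Bool
  unify Bool ~ c
_ _ : Bool
  unify a -> Int ~ Bool -> d
  unify a ~ Bool
  unify Int ~ d
_ _ : Int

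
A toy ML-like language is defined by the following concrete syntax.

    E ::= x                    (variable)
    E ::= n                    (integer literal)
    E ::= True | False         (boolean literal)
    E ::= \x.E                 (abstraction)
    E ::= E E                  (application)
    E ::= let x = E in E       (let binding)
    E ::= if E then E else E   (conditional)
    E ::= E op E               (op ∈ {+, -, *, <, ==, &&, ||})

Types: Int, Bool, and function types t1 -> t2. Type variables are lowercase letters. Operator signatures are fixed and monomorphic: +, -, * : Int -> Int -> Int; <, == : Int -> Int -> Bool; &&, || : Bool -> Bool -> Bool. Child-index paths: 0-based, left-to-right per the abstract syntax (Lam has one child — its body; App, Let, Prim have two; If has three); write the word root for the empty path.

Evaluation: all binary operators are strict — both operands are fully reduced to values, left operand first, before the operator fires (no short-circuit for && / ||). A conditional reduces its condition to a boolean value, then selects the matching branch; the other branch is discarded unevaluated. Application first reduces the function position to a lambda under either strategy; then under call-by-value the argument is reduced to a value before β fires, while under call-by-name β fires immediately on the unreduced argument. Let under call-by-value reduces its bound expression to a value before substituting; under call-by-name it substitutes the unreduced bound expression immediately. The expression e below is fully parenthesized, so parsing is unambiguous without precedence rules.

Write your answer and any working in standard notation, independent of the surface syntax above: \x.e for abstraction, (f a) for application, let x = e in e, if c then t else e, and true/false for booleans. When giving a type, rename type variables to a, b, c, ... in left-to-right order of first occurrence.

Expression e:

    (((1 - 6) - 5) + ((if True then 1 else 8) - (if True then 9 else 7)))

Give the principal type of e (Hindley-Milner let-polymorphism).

Answer: Int

Trace:
  unify Int ~ Int
  unify Int ~ Int
  unify Int ~ Int
  unify Int ~ Int
  unify Int ~ Int
  unify Bool ~ Bool
  unify Int ~ Int
  unify Int ~ Int
  unify Bool ~ Bool
  unify Int ~ Int
  unify Int ~ Int
  unify Int ~ Int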